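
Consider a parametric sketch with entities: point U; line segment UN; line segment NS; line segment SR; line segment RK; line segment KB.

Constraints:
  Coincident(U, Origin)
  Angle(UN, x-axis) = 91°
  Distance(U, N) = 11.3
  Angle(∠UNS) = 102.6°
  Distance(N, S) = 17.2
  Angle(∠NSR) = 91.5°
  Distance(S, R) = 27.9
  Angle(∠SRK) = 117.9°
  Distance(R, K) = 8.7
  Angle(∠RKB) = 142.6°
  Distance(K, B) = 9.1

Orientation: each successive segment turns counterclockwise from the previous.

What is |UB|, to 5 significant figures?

20.228

U is at the origin; UN runs at 91.0° with length 11.3, so N = (-0.19721, 11.298). ∠UNS = 102.6° gives NS at 168.40° from the x-axis; with |NS| = 17.2, S = (-17.046, 14.757). ∠NSR = 91.5° gives SR at -103.10° from the x-axis; with |SR| = 27.9, R = (-23.369, -12.417). ∠SRK = 117.9° gives RK at -41.000° from the x-axis; with |RK| = 8.7, K = (-16.804, -18.125). ∠RKB = 142.6° gives KB at -3.6000° from the x-axis; with |KB| = 9.1, B = (-7.7215, -18.696). Then |UB| = |B − U| = 20.228.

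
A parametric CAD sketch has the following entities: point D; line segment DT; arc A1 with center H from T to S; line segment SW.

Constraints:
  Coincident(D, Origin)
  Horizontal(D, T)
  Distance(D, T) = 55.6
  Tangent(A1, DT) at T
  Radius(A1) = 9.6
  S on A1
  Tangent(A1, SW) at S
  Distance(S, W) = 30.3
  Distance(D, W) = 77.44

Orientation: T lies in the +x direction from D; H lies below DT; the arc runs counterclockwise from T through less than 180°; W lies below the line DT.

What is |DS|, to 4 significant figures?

50.47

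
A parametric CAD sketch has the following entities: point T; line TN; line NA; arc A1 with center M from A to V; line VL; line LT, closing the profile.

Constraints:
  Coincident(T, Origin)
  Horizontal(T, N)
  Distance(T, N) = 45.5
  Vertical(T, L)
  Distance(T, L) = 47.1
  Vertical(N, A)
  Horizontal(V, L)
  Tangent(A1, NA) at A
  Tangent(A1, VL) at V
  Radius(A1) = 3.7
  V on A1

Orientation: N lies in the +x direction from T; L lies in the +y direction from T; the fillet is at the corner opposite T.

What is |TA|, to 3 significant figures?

62.9

T is at the origin; T and N share the same y with |TN| = 45.5 and N on the +x side, so N = (45.5, 0.00). TL is vertical with |TL| = 47.1 and L on the +y side, so L = (0.00, 47.1). The virtual corner opposite T is at (45.5, 47.1). Tangency of A1 to NA means the radius MA is perpendicular to NA and tangency of A1 to VL means the radius MV is perpendicular to VL, with radius 3.7, so the center M sits 3.7 in from both sides at M = (41.8, 43.4). That places the tangent points at A = (45.5, 43.4) on NA and V = (41.8, 47.1) on VL. Then |TA| = |A − T| = 62.9.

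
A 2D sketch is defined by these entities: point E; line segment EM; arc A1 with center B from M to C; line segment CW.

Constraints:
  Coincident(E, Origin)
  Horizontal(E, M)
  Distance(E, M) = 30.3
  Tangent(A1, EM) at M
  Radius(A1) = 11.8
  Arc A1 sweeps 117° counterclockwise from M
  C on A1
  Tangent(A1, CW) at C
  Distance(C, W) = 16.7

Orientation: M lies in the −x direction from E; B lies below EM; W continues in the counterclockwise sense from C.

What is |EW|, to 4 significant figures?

46.16

E is at the origin; EM is horizontal with |EM| = 30.3 and M on the −x side, so M = (-30.30, 0.000). The tangent condition forces BM to be normal to EM, so B = M + (0, -11.8) = (-30.30, -11.80). On A1, M sits at bearing 90° from B; a 117° counterclockwise sweep puts C at bearing 207°, so C = B + 11.8·(cos 207°, sin 207°) = (-40.81, -17.16). The tangent condition forces BC to be normal to CW, so CW runs along (−sin 207°, cos 207°); with |CW| = 16.7, W = (-33.23, -32.04). Then |EW| = |W − E| = 46.16.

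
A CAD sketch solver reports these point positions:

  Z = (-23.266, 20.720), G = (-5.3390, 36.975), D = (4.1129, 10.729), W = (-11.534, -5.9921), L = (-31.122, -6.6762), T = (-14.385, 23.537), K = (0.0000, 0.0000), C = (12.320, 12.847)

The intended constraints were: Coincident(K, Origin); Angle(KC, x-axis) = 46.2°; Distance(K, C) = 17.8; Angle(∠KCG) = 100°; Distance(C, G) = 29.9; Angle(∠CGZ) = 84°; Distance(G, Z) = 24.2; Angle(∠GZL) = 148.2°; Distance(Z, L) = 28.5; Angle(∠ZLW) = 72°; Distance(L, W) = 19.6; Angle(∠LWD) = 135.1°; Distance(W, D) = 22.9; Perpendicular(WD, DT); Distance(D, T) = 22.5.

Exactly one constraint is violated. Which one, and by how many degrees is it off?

Perpendicular(WD, DT) — off by 8.40°.

K = (0.00, 0.00) ✓; KC at 46.20° ✓; |KC| = 17.80 ✓; ∠KCG = 100.0° ✓; |CG| = 29.90 ✓; ∠CGZ = 84.00° ✓; |GZ| = 24.20 ✓; ∠GZL = 148.2° ✓; |ZL| = 28.50 ✓; ∠ZLW = 72.00° ✓; |LW| = 19.60 ✓; ∠LWD = 135.1° ✓; |WD| = 22.90 ✓; ∠(WD, DT) = 98.40° ✗; |DT| = 22.50 ✓.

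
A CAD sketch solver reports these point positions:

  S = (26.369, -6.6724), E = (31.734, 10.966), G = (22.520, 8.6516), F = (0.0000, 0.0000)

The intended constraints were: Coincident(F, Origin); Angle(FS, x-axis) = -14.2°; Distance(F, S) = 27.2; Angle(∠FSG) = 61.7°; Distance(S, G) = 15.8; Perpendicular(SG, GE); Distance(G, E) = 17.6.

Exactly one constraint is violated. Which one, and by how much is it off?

Distance(G, E) = 17.6 — off by 8.10.

F = (0.00, 0.00) ✓; FS at -14.20° ✓; |FS| = 27.20 ✓; ∠FSG = 61.70° ✓; |SG| = 15.80 ✓; ∠(SG, GE) = 90.00° ✓; |GE| = 9.500 ✗.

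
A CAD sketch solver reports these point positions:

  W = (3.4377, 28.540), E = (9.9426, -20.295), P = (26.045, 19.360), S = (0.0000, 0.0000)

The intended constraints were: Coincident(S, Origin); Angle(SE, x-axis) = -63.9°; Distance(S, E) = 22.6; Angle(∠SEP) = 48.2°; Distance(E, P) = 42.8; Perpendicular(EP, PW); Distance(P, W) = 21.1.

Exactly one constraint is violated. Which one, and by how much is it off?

Distance(P, W) = 21.1 — off by 3.30.

S = (0.00, 0.00) ✓; SE at -63.90° ✓; |SE| = 22.60 ✓; ∠SEP = 48.20° ✓; |EP| = 42.80 ✓; ∠(EP, PW) = 90.00° ✓; |PW| = 24.40 ✗.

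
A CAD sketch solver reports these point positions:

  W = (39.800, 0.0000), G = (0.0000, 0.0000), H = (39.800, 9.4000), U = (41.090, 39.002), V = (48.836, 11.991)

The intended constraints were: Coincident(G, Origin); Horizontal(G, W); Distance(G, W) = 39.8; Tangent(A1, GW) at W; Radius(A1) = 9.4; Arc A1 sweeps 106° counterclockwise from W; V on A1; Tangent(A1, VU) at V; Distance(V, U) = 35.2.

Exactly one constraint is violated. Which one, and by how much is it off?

Distance(V, U) = 35.2 — off by 7.10.

G = (0.00, 0.00) ✓; G.y = 0.00, W.y = 0.00 ✓; |GW| = 39.80 ✓; ∠(HW, WG) = 90.00° ✓; |HW| = 9.400 ✓; bearing(H→V) − bearing(H→W) = 106.0° ✓; |HV| = 9.400 ✓; ∠(HV, VU) = 90.00° ✓; |VU| = 28.10 ✗.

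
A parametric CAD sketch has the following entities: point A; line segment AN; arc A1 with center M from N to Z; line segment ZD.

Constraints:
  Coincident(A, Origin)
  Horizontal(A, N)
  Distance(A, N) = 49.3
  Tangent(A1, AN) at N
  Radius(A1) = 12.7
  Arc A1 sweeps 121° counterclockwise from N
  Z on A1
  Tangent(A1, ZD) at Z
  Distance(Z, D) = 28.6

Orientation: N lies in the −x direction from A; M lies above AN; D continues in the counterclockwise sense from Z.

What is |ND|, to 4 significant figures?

43.92

A is at the origin; AN is horizontal with |AN| = 49.3 and N on the −x side, so N = (-49.30, 0.000). The tangent condition forces MN to be normal to AN, so M = N + (0, 12.7) = (-49.30, 12.70). On A1, N sits at bearing -90° from M; a 121° counterclockwise sweep puts Z at bearing 31°, so Z = M + 12.7·(cos 31°, sin 31°) = (-38.41, 19.24). The tangent condition forces MZ to be normal to ZD, so ZD runs along (−sin 31°, cos 31°); with |ZD| = 28.6, D = (-53.14, 43.76). Then |ND| = |D − N| = 43.92.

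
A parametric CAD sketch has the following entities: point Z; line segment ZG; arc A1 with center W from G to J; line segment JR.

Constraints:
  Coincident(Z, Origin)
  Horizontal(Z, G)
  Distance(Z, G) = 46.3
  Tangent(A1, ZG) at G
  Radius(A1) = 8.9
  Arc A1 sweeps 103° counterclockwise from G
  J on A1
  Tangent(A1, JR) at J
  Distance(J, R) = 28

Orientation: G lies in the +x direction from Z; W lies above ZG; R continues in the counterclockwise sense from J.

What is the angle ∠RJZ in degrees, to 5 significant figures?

88.217°

On A1, G sits at bearing -90° from W; a 103° counterclockwise sweep puts J at bearing 13°, so J = W + 8.9·(cos 13°, sin 13°) = (54.972, 10.902). Since A1 is tangent to JR there, WJ ⟂ JR, so JR runs along (−sin 13°, cos 13°); with |JR| = 28.0, R = (48.673, 38.184). Then cos ∠RJZ = JR·JZ / (|JR||JZ|), giving 88.217°.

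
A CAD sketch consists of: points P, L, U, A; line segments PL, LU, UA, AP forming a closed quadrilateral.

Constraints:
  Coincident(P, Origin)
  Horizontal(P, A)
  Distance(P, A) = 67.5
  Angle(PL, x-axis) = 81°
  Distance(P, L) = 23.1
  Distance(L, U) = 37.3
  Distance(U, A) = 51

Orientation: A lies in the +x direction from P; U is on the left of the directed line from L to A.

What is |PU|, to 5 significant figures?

54.480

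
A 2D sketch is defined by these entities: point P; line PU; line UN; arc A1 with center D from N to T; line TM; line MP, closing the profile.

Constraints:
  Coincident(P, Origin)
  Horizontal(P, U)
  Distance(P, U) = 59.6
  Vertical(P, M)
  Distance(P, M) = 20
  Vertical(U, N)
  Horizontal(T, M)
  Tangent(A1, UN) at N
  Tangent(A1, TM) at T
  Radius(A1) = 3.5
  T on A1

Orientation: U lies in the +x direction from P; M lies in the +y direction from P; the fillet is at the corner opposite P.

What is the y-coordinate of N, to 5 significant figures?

16.500

The virtual corner opposite P is at (59.600, 20.000). Tangency of A1 to UN means the radius DN is perpendicular to UN and A1 meets TM tangentially, so DT is at right angles to TM, with radius 3.5, so the center D sits 3.5 in from both sides at D = (56.100, 16.500). That places the tangent points at N = (59.600, 16.500) on UN and T = (56.100, 20.000) on TM. So N.y = 16.500.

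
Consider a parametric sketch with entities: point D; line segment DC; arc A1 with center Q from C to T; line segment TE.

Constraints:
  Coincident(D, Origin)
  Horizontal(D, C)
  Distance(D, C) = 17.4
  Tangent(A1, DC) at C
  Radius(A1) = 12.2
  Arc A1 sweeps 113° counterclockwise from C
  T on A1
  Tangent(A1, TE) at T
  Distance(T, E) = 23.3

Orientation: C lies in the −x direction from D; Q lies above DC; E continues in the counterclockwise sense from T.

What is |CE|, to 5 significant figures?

38.473

D is at the origin; D and C share the same y with |DC| = 17.4 and C on the −x side, so C = (-17.400, 0.0000). The tangent condition forces QC to be normal to DC, so Q = C + (0, 12.2) = (-17.400, 12.200). On A1, C sits at bearing -90° from Q; a 113° counterclockwise sweep puts T at bearing 23°, so T = Q + 12.2·(cos 23°, sin 23°) = (-6.1698, 16.967). Since A1 is tangent to TE there, QT ⟂ TE, so TE runs along (−sin 23°, cos 23°); with |TE| = 23.3, E = (-15.274, 38.415). Then |CE| = |E − C| = 38.473.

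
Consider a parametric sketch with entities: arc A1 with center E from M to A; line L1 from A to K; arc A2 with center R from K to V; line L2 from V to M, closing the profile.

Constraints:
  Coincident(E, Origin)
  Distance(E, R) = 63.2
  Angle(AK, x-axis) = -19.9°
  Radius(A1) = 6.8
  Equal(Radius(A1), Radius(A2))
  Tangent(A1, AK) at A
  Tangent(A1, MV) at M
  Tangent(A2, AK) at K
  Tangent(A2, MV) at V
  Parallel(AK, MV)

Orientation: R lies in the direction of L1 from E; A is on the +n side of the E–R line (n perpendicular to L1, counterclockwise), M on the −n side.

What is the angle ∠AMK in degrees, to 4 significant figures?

77.86°

The slot axis is L1's direction at -19.9°, so u = (cos -19.9°, sin -19.9°) = (0.9403, -0.3404) and n = (−sin -19.9°, cos -19.9°) = (0.3404, 0.9403). E is at the origin and R lies 63.2 along u from E, so R = 63.2·u = (59.43, -21.51). Tangency of A1 to both parallel lines with radius 6.8 puts A and M at E ± 6.8·n: A = (2.315, 6.394), M = (-2.315, -6.394). Equal radii place K and V the same way about R: K = R + 6.8·n = (61.74, -15.12), V = R − 6.8·n = (57.11, -27.91). Then cos ∠AMK = MA·MK / (|MA||MK|), giving 77.86°.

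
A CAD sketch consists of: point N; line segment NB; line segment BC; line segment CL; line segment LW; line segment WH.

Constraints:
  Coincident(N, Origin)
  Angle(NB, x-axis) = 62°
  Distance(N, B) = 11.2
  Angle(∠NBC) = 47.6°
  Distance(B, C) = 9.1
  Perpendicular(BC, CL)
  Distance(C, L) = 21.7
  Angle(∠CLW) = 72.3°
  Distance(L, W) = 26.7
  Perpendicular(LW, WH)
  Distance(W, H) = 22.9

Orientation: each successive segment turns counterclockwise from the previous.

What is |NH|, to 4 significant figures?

23.64

∠CLW = 72.3° gives LW at 32.10° from the x-axis; with |LW| = 26.7, W = (24.46, 0.7960). LW is perpendicular to WH, so WH runs at 122.1°; with |WH| = 22.9, H = (12.29, 20.20). Then |NH| = |H − N| = 23.64.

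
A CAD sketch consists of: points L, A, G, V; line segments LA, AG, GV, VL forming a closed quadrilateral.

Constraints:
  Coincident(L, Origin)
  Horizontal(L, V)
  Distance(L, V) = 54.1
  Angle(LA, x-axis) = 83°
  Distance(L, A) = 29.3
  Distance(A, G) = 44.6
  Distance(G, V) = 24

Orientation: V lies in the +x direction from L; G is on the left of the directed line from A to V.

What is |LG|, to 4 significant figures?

53.09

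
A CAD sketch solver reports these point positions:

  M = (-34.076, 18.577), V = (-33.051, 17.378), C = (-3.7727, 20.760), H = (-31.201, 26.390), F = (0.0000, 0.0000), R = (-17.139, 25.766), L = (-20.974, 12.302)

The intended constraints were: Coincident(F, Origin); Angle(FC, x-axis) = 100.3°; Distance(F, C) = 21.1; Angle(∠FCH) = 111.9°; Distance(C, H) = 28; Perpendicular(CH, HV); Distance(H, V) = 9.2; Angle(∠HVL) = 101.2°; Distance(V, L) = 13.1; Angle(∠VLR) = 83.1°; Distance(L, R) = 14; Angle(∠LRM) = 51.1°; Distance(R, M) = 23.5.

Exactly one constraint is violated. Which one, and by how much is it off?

Distance(R, M) = 23.5 — off by 5.10.

F = (0.00, 0.00) ✓; FC at 100.3° ✓; |FC| = 21.10 ✓; ∠FCH = 111.9° ✓; |CH| = 28.00 ✓; ∠(CH, HV) = 90.00° ✓; |HV| = 9.200 ✓; ∠HVL = 101.2° ✓; |VL| = 13.10 ✓; ∠VLR = 83.10° ✓; |LR| = 14.00 ✓; ∠LRM = 51.10° ✓; |RM| = 18.40 ✗.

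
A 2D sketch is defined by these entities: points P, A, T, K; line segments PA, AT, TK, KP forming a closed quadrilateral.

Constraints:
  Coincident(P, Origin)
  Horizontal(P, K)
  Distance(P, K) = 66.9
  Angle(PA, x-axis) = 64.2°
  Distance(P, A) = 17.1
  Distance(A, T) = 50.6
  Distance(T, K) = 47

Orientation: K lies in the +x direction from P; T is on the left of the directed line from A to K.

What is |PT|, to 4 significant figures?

65.93

Checks: |AT| = 50.60 ✓; |TK| = 47.00 ✓.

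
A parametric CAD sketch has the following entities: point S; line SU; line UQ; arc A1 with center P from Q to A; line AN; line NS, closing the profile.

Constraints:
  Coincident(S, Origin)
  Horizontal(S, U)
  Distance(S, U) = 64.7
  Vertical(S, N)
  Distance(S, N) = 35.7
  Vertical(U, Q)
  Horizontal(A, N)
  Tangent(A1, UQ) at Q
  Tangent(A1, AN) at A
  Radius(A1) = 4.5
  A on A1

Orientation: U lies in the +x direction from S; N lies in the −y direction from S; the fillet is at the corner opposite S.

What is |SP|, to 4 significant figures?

67.80

S is at the origin; S and U share the same y with |SU| = 64.7 and U on the +x side, so U = (64.70, 0.000). SN is vertical with |SN| = 35.7 and N on the −y side, so N = (0.000, -35.70). The virtual corner opposite S is at (64.70, -35.70). Tangency of A1 to UQ means the radius PQ is perpendicular to UQ and A1 meets AN tangentially, so PA is at right angles to AN, with radius 4.5, so the center P sits 4.5 in from both sides at P = (60.20, -31.20). Then |SP| = |P − S| = 67.80.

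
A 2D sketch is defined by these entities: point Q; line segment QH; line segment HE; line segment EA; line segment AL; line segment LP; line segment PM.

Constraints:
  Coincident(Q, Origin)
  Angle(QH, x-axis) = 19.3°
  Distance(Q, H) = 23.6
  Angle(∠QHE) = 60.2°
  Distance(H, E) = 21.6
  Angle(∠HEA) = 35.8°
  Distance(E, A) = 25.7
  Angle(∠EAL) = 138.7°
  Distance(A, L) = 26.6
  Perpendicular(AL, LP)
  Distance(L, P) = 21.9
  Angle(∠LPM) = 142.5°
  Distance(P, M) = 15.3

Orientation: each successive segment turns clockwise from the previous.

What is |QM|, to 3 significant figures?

48.0

Q is at the origin; QH runs at 19.3° with length 23.6, so H = (22.3, 7.80). ∠QHE = 60.2° gives HE at -100° from the x-axis; with |HE| = 21.6, E = (18.3, -13.4). ∠HEA = 35.8° gives EA at 115° from the x-axis; with |EA| = 25.7, A = (7.35, 9.80). ∠EAL = 138.7° gives AL at 74.0° from the x-axis; with |AL| = 26.6, L = (14.7, 35.4). The perpendicularity gives LP at right angles to AL, so LP runs at -16.0°; with |LP| = 21.9, P = (35.7, 29.3). ∠LPM = 142.5° gives PM at -53.5° from the x-axis; with |PM| = 15.3, M = (44.8, 17.0). Then |QM| = |M − Q| = 48.0.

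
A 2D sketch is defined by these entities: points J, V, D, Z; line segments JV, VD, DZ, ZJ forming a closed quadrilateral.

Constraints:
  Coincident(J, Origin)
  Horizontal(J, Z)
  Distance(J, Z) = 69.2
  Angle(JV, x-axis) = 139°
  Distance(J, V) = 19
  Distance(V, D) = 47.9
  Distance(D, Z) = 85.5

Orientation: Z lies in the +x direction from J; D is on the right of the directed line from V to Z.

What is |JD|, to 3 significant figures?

36.2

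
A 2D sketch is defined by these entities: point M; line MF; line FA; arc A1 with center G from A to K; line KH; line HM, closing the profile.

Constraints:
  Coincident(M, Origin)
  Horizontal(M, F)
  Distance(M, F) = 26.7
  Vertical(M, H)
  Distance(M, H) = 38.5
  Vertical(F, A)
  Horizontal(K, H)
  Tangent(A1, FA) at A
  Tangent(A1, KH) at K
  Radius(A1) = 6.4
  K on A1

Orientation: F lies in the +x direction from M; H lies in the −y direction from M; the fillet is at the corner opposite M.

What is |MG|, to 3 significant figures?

38.0

MH is vertical with |MH| = 38.5 and H on the −y side, so H = (0.00, -38.5). The virtual corner opposite M is at (26.7, -38.5). Since A1 is tangent to FA there, GA ⟂ FA and A1 meets KH tangentially, so GK is at right angles to KH, with radius 6.4, so the center G sits 6.4 in from both sides at G = (20.3, -32.1). Then |MG| = |G − M| = 38.0.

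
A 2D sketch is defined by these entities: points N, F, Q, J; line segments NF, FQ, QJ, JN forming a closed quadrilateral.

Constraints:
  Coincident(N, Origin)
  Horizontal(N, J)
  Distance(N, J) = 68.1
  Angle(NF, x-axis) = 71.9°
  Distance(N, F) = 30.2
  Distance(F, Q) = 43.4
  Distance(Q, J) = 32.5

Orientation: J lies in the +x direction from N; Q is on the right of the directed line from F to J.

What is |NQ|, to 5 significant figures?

36.491

N is at the origin; N and J share the same y with |NJ| = 68.1 and J in +x, so J = (68.1, 0). NF runs at 71.9° with |NF| = 30.2, so F = (9.3824, 28.706). Q is determined by |FQ| = 43.4 and |QJ| = 32.5 together: it lies at the intersection of circle(F, 43.4) and circle(J, 32.5). With |FJ| = 65.359, the foot of the radical line on FJ is 39.008 from F and the perpendicular offset is √(43.4² − 39.008²) = 19.024. Taking the right-of-FJ solution: Q = (36.072, -5.5178).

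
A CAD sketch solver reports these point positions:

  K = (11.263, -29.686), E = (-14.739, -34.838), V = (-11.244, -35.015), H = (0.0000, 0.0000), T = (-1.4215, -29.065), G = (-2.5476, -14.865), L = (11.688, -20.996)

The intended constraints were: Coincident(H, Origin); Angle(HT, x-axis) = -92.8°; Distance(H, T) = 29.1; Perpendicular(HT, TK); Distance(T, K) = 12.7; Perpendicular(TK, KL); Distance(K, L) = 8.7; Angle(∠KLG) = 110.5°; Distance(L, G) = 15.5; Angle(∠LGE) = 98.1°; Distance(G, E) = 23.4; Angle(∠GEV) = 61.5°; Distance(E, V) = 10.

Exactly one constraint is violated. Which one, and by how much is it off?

Distance(E, V) = 10 — off by 6.50.

H = (0.00, 0.00) ✓; HT at -92.80° ✓; |HT| = 29.10 ✓; ∠(HT, TK) = 90.00° ✓; |TK| = 12.70 ✓; ∠(TK, KL) = 90.00° ✓; |KL| = 8.700 ✓; ∠KLG = 110.5° ✓; |LG| = 15.50 ✓; ∠LGE = 98.10° ✓; |GE| = 23.40 ✓; ∠GEV = 61.50° ✓; |EV| = 3.499 ✗.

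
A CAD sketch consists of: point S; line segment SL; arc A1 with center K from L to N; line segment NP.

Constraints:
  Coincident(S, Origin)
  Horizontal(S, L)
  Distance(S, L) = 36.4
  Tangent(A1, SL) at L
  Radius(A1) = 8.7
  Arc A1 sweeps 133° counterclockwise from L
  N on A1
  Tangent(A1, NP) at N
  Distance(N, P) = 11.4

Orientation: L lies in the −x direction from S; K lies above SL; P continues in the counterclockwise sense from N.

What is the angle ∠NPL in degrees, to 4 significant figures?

39.48°

S is at the origin; S and L share the same y with |SL| = 36.4 and L on the −x side, so L = (-36.40, 0.000). Tangency of A1 to SL means the radius KL is perpendicular to SL, so K = L + (0, 8.7) = (-36.40, 8.700). On A1, L sits at bearing -90° from K; a 133° counterclockwise sweep puts N at bearing 43°, so N = K + 8.7·(cos 43°, sin 43°) = (-30.04, 14.63). A1 meets NP tangentially, so KN is at right angles to NP, so NP runs along (−sin 43°, cos 43°); with |NP| = 11.4, P = (-37.81, 22.97). Then cos ∠NPL = PN·PL / (|PN||PL|), giving 39.48°.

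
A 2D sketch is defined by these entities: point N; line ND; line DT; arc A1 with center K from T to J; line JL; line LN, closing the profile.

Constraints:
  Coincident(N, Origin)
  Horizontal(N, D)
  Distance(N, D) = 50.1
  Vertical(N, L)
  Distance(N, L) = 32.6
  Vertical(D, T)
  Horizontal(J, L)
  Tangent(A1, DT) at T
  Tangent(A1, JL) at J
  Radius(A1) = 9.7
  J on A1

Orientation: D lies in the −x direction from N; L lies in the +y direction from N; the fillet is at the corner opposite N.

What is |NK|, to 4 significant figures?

46.44

N is at the origin; ND is horizontal with |ND| = 50.1 and D on the −x side, so D = (-50.10, 0.000). N and L share the same x with |NL| = 32.6 and L on the +y side, so L = (0.000, 32.60). The virtual corner opposite N is at (-50.10, 32.60). A1 meets DT tangentially, so KT is at right angles to DT and since A1 is tangent to JL there, KJ ⟂ JL, with radius 9.7, so the center K sits 9.7 in from both sides at K = (-40.40, 22.90). Then |NK| = |K − N| = 46.44.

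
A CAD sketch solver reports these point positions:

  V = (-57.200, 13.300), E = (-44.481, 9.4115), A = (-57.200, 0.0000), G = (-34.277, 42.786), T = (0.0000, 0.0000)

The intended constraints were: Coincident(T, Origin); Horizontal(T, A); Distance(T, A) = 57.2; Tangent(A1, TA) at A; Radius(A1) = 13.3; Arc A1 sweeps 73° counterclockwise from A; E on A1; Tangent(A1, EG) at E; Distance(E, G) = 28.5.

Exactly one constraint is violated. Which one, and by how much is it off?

Distance(E, G) = 28.5 — off by 6.40.

T = (0.00, 0.00) ✓; T.y = 0.00, A.y = 0.00 ✓; |TA| = 57.20 ✓; ∠(VA, AT) = 90.00° ✓; |VA| = 13.30 ✓; bearing(V→E) − bearing(V→A) = 73.00° ✓; |VE| = 13.30 ✓; ∠(VE, EG) = 90.00° ✓; |EG| = 34.90 ✗.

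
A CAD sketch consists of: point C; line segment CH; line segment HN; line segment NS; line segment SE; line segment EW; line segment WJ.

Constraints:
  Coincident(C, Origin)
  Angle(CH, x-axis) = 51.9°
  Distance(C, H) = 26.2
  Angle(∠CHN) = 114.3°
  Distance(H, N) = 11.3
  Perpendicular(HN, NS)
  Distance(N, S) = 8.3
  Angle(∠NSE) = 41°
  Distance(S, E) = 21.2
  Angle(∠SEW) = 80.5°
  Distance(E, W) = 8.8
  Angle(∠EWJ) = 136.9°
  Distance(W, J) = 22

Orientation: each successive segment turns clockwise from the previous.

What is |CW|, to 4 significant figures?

39.43

∠NSE = 41.0° gives SE at 117.2° from the x-axis; with |SE| = 21.2, E = (15.47, 28.72). ∠SEW = 80.5° gives EW at 17.70° from the x-axis; with |EW| = 8.8, W = (23.85, 31.39). Then |CW| = |W − C| = 39.43.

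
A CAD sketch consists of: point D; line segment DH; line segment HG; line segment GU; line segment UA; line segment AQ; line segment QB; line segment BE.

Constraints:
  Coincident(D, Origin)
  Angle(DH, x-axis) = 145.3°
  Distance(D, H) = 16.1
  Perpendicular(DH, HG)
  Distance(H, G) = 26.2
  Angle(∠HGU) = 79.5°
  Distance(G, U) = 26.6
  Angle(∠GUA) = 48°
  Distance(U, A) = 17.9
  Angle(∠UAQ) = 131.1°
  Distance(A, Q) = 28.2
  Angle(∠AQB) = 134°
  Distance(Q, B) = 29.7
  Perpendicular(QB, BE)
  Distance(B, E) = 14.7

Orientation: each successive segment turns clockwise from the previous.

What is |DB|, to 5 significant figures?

63.001

D is at the origin; DH runs at 145.3° with length 16.1, so H = (-13.237, 9.1654). The perpendicularity gives HG at right angles to DH, so HG runs at 55.300°; with |HG| = 26.2, G = (1.6786, 30.706). ∠HGU = 79.5° gives GU at -45.200° from the x-axis; with |GU| = 26.6, U = (20.422, 11.831). ∠GUA = 48.0° gives UA at -177.20° from the x-axis; with |UA| = 17.9, A = (2.5432, 10.957). ∠UAQ = 131.1° gives AQ at 133.90° from the x-axis; with |AQ| = 28.2, Q = (-17.011, 31.276). ∠AQB = 134.0° gives QB at 87.900° from the x-axis; with |QB| = 29.7, B = (-15.922, 60.956). Then |DB| = |B − D| = 63.001.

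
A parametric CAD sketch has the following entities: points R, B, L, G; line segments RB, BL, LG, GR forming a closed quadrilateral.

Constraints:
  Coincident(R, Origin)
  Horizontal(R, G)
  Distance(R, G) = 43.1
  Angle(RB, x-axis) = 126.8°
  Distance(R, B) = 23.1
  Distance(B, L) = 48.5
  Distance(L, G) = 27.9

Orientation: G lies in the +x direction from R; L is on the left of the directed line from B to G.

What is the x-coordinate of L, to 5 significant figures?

34.018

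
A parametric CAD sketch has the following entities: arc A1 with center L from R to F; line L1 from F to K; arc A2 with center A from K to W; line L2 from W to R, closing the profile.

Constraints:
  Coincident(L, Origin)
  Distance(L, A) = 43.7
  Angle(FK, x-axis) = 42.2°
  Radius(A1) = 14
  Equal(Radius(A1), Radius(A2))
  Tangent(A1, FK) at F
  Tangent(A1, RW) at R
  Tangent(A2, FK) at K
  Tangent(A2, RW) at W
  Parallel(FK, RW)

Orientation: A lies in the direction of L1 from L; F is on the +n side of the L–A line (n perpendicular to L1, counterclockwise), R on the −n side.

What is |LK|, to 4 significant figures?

45.89

Tangency of A1 to both parallel lines with radius 14.0 puts F and R at L ± 14.0·n: F = (-9.404, 10.37), R = (9.404, -10.37). Equal radii place K and W the same way about A: K = A + 14.0·n = (22.97, 39.73), W = A − 14.0·n = (41.78, 18.98). Then |LK| = |K − L| = 45.89.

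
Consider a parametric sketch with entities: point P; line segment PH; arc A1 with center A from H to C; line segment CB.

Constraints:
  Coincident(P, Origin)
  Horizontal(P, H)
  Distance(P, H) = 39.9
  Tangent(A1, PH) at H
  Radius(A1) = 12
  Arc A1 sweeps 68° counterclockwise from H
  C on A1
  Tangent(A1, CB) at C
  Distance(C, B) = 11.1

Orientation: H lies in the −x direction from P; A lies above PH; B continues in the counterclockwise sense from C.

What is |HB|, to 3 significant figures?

23.5

On A1, H sits at bearing -90° from A; a 68° counterclockwise sweep puts C at bearing -22°, so C = A + 12.0·(cos -22°, sin -22°) = (-28.8, 7.50). Tangency of A1 to CB means the radius AC is perpendicular to CB, so CB runs along (−sin -22°, cos -22°); with |CB| = 11.1, B = (-24.6, 17.8). Then |HB| = |B − H| = 23.5.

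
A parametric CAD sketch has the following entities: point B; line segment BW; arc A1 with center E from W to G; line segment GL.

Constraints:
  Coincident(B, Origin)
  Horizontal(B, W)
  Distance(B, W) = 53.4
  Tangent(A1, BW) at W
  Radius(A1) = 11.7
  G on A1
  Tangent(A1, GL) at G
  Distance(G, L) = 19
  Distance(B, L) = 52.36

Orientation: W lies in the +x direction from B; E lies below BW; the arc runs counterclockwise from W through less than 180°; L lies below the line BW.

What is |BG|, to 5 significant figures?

43.397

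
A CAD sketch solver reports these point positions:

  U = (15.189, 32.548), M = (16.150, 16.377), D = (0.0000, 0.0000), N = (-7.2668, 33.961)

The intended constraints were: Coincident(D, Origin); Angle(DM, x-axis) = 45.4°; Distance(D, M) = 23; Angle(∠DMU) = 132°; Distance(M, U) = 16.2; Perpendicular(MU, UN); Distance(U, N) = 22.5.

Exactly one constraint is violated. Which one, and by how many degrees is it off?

Perpendicular(MU, UN) — off by 7.00°.

D = (0.00, 0.00) ✓; DM at 45.40° ✓; |DM| = 23.00 ✓; ∠DMU = 132.0° ✓; |MU| = 16.20 ✓; ∠(MU, UN) = 83.00° ✗; |UN| = 22.50 ✓.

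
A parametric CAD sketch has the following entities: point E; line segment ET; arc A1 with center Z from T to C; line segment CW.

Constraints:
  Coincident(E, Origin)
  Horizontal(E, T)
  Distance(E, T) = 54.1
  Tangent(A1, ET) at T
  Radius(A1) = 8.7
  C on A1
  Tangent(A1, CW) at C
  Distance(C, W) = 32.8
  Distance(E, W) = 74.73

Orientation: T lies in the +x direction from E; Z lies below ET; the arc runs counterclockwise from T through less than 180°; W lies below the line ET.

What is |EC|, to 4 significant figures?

48.18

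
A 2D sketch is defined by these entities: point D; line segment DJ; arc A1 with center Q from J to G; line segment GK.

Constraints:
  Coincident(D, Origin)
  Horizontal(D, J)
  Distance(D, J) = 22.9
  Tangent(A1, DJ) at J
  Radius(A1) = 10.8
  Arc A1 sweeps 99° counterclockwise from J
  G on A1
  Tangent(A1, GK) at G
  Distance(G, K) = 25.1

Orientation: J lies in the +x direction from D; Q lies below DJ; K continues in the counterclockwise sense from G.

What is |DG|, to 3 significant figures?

17.5

Since A1 is tangent to DJ there, QJ ⟂ DJ, so Q = J + (0, -10.8) = (22.9, -10.8). On A1, J sits at bearing 90° from Q; a 99° counterclockwise sweep puts G at bearing 189°, so G = Q + 10.8·(cos 189°, sin 189°) = (12.2, -12.5). Then |DG| = |G − D| = 17.5.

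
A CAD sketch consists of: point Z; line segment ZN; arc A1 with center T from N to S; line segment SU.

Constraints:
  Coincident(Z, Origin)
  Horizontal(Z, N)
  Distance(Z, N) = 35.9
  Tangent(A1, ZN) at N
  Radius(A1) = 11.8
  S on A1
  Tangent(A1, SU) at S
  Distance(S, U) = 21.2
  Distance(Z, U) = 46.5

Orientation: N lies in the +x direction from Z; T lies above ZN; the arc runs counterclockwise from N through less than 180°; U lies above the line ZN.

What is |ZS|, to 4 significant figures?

48.77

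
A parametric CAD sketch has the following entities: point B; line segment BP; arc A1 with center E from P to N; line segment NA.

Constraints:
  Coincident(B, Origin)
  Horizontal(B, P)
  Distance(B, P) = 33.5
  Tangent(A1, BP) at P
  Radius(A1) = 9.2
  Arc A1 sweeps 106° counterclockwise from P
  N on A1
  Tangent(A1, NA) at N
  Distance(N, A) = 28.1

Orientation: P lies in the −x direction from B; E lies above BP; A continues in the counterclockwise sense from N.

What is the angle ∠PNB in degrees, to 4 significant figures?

101.5°

A1 meets BP tangentially, so EP is at right angles to BP, so E = P + (0, 9.2) = (-33.50, 9.200). On A1, P sits at bearing -90° from E; a 106° counterclockwise sweep puts N at bearing 16°, so N = E + 9.2·(cos 16°, sin 16°) = (-24.66, 11.74). Then cos ∠PNB = NP·NB / (|NP||NB|), giving 101.5°.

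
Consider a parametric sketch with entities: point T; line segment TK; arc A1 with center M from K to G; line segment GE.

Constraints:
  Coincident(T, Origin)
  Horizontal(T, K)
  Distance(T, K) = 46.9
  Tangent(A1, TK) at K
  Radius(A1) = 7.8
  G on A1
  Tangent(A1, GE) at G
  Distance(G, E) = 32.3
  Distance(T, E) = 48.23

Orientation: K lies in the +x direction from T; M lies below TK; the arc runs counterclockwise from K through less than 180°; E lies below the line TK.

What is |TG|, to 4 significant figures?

39.79

Checks: |MG| = 7.800 ✓; ∠(MG, GE) = 90.00° ✓; |GE| = 32.30 ✓; |TE| = 48.23 ✓.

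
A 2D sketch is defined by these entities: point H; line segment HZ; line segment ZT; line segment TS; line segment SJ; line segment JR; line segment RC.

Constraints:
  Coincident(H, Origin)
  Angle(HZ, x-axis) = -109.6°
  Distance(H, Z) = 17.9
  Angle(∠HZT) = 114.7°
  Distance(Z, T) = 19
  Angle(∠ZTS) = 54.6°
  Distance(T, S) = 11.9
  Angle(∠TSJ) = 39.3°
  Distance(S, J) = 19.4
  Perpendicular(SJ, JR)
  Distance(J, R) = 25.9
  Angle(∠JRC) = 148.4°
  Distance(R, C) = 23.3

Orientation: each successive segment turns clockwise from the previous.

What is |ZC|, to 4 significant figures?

57.26

SJ ⟂ JR, so JR runs at -171.0°; with |JR| = 25.9, R = (-41.47, -31.49). ∠JRC = 148.4° gives RC at 157.4° from the x-axis; with |RC| = 23.3, C = (-62.98, -22.54). Then |ZC| = |C − Z| = 57.26.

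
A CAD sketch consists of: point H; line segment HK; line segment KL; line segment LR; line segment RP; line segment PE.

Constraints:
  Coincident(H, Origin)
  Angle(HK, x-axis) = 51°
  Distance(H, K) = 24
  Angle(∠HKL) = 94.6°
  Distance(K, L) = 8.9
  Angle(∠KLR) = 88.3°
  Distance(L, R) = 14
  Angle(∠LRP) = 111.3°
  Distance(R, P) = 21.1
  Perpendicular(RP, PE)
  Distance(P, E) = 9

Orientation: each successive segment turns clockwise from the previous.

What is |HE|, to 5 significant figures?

16.861

H is at the origin; HK runs at 51.0° with length 24.0, so K = (15.104, 18.652). ∠HKL = 94.6° gives KL at -34.400° from the x-axis; with |KL| = 8.9, L = (22.447, 13.623). ∠KLR = 88.3° gives LR at -126.10° from the x-axis; with |LR| = 14.0, R = (14.198, 2.3114). ∠LRP = 111.3° gives RP at 165.20° from the x-axis; with |RP| = 21.1, P = (-6.2015, 7.7013). The perpendicularity gives PE at right angles to RP, so PE runs at 75.200°; with |PE| = 9.0, E = (-3.9025, 16.403). Then |HE| = |E − H| = 16.861.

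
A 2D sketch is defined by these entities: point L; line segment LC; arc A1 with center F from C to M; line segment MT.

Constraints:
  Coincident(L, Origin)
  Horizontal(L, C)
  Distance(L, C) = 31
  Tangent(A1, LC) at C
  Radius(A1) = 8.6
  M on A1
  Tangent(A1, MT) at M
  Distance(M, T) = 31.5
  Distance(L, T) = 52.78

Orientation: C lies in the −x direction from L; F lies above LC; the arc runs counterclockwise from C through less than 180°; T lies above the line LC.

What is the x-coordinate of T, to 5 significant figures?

-33.000

L is at the origin; LC is horizontal with |LC| = 31.0 and C on the −x side, so C = (-31.000, 0.0000). Tangency of A1 to LC means the radius FC is perpendicular to LC, so F = C + (0, 8.6) = (-31.000, 8.6000). Since FM ⟂ MT (tangency), |FT| = √(8.6² + 31.5²) = 32.653 regardless of where M sits on A1. So T lies on both circle(L, 52.78) and circle(F, 32.653); the above-LC intersection is T = (-33.000, 41.192). M is the foot of the tangent from T: M = (-22.858, 11.369).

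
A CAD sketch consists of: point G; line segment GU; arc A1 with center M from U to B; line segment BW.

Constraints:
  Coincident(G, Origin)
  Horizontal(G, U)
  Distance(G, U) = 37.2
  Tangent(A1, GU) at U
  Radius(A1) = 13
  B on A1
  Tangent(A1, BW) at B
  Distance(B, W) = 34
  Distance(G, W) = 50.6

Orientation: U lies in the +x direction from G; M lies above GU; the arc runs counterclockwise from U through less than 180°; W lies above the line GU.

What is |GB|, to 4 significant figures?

51.31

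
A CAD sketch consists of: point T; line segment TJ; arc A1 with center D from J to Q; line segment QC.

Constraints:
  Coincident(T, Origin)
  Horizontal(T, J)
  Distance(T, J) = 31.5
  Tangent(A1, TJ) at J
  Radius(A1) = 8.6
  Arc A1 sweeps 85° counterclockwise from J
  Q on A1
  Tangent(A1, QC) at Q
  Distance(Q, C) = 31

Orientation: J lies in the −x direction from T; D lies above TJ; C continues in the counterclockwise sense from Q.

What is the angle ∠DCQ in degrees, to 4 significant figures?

15.51°

On A1, J sits at bearing -90° from D; an 85° counterclockwise sweep puts Q at bearing -5°, so Q = D + 8.6·(cos -5°, sin -5°) = (-22.93, 7.850). The tangent condition forces DQ to be normal to QC, so QC runs along (−sin -5°, cos -5°); with |QC| = 31.0, C = (-20.23, 38.73). Then cos ∠DCQ = CD·CQ / (|CD||CQ|), giving 15.51°.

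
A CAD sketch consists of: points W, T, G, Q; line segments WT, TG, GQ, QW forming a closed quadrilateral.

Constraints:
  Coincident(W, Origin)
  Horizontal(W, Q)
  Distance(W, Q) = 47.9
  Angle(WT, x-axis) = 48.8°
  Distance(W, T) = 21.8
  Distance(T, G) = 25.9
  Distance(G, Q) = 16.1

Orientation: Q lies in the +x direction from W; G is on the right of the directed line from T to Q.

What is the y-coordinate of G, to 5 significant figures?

-2.5570

Checks: |TG| = 25.90 ✓; |GQ| = 16.10 ✓.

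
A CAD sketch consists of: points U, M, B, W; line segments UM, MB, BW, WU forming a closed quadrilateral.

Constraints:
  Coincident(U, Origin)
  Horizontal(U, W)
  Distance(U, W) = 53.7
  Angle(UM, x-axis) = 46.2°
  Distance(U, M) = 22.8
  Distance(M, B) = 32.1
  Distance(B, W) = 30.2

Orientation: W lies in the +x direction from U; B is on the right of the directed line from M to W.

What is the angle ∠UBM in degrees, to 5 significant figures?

42.865°

Checks: |MB| = 32.10 ✓; |BW| = 30.20 ✓.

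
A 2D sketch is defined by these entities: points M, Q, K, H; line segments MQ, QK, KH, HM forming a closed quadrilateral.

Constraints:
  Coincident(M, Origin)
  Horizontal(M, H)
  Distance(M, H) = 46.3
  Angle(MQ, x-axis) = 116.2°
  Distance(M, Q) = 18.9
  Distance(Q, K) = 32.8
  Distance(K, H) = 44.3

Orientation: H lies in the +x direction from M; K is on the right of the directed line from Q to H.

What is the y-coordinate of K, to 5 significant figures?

-13.400

M is at the origin; M and H share the same y with |MH| = 46.3 and H in +x, so H = (46.3, 0). MQ runs at 116.2° with |MQ| = 18.9, so Q = (-8.3445, 16.958). K is determined by |QK| = 32.8 and |KH| = 44.3 together: it lies at the intersection of circle(Q, 32.8) and circle(H, 44.3). With |QH| = 57.215, the foot of the radical line on QH is 20.859 from Q and the perpendicular offset is √(32.8² − 20.859²) = 25.313. Taking the right-of-QH solution: K = (4.0751, -13.400).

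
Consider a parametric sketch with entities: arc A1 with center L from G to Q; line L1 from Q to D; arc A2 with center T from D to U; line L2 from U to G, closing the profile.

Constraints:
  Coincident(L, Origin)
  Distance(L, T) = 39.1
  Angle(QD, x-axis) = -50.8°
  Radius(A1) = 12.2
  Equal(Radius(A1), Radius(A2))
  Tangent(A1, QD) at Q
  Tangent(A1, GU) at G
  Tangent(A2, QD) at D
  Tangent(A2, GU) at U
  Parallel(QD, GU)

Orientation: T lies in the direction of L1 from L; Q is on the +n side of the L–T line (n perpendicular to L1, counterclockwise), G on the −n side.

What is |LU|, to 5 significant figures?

40.959

The slot axis is L1's direction at -50.8°, so u = (cos -50.8°, sin -50.8°) = (0.63203, -0.77494) and n = (−sin -50.8°, cos -50.8°) = (0.77494, 0.63203). L is at the origin and T lies 39.1 along u from L, so T = 39.1·u = (24.712, -30.300). Tangency of A1 to both parallel lines with radius 12.2 puts Q and G at L ± 12.2·n: Q = (9.4543, 7.7108), G = (-9.4543, -7.7108). Equal radii place D and U the same way about T: D = T + 12.2·n = (34.167, -22.590), U = T − 12.2·n = (15.258, -38.011). Then |LU| = |U − L| = 40.959.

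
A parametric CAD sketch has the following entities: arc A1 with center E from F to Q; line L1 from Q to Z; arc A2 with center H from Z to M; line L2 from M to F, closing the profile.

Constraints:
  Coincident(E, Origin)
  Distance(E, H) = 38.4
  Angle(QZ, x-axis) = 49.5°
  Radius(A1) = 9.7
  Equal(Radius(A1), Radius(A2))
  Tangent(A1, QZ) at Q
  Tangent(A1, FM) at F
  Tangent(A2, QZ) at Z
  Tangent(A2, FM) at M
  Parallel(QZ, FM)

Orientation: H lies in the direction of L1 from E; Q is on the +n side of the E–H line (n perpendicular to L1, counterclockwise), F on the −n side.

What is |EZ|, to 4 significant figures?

39.61

The slot axis is L1's direction at 49.5°, so u = (cos 49.5°, sin 49.5°) = (0.6494, 0.7604) and n = (−sin 49.5°, cos 49.5°) = (-0.7604, 0.6494). E is at the origin and H lies 38.4 along u from E, so H = 38.4·u = (24.94, 29.20). Tangency of A1 to both parallel lines with radius 9.7 puts Q and F at E ± 9.7·n: Q = (-7.376, 6.300), F = (7.376, -6.300). Equal radii place Z and M the same way about H: Z = H + 9.7·n = (17.56, 35.50), M = H − 9.7·n = (32.31, 22.90). Then |EZ| = |Z − E| = 39.61.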